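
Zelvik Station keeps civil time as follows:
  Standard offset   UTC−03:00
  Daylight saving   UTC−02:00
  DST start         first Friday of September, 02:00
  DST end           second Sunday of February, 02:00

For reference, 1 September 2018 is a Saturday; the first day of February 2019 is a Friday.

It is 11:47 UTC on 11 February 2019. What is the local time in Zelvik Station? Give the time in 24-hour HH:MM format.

1 September 2018 is a Saturday, so the first Friday is September 7.
1 February 2019 is a Friday, so the first Sunday is February 3 and the second is February 10.
At the standard offset (UTC−03:00), 11:47 UTC − 3h = 08:47 Zelvik Station standard time.
The standard-time date in Zelvik Station, 11 February 2019, does not fall between 7 September 2018 and 10 February 2019, so daylight saving is not in effect and Zelvik Station is at UTC−03:00.
11:47 UTC − 3h = 08:47 local.

08:47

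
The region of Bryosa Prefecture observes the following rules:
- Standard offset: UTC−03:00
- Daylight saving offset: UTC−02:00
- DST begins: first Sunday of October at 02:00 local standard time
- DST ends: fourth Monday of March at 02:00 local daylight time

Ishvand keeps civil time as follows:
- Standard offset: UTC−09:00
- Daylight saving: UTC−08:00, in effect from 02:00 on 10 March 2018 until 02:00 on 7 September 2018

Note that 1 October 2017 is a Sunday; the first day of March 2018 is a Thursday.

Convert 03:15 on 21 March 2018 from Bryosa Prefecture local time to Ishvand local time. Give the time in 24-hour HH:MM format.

1 October 2017 is a Sunday, so the first Sunday is October 1.
1 March 2018 is a Thursday, so the first Monday is March 5 and the fourth is March 26.
21 March 2018 falls between 1 October 2017 and 26 March 2018, so daylight saving is in effect and Bryosa Prefecture is at UTC−02:00.
03:15 Bryosa Prefecture + 2h = 05:15 UTC.
At the standard offset (UTC−09:00), 05:15 UTC − 9h = 20:15 Ishvand standard time (rolling into the previous day, 20 March 2018).
The standard-time date in Ishvand, 20 March 2018, lies within the daylight-saving period (10 March – 7 September), so Ishvand is on daylight time, UTC−08:00.
05:15 UTC − 8h = 21:15 Ishvand (rolling into the previous day, 20 March 2018).

21:15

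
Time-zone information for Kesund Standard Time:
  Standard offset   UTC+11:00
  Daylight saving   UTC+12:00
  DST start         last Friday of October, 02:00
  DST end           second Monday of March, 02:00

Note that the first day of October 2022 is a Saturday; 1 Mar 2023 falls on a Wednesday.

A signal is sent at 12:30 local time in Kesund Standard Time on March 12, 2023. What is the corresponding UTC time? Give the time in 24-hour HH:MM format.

1 October 2022 is a Saturday, so Fridays fall on 7, 14, 21, 28; the last is October 28.
1 March 2023 is a Wednesday, so the first Monday is March 6 and the second is March 13.
March 12, 2023 falls between 28 October 2022 and 13 March 2023, so daylight saving is in effect and Kesund Standard Time is at UTC+12:00.
12:30 local − 12h = 00:30 UTC.

00:30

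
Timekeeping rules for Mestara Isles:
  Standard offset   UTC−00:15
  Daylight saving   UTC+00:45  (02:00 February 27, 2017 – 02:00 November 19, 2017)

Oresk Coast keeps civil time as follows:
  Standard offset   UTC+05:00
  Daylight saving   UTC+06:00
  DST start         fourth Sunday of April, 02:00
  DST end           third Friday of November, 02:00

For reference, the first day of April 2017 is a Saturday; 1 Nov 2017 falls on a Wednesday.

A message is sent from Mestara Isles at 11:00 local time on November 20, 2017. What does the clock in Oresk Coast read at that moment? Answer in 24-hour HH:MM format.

November 20, 2017 is outside the daylight-saving period (27 February – 19 November), so Mestara Isles is on standard time, UTC−00:15.
11:00 Mestara Isles + 0h15m = 11:15 UTC.
1 April 2017 is a Saturday, so the first Sunday is April 2 and the fourth is April 23.
1 November 2017 is a Wednesday, so the first Friday is November 3 and the third is November 17.
At the standard offset (UTC+05:00), 11:15 UTC + 5h = 16:15 Oresk Coast standard time.
The standard-time date in Oresk Coast, November 20, 2017, does not fall between 23 April and 17 November, so daylight saving is not in effect and Oresk Coast is at UTC+05:00.
11:15 UTC + 5h = 16:15 Oresk Coast.

16:15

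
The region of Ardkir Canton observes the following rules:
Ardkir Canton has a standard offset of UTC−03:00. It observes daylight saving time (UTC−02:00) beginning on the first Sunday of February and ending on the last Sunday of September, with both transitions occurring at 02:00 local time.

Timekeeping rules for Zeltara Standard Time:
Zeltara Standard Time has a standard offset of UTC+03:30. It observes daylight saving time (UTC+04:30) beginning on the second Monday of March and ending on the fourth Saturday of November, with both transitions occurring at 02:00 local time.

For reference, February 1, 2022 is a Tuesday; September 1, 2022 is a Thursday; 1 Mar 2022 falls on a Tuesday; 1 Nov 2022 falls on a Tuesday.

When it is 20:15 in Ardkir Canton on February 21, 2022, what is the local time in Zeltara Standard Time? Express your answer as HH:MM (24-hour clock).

01:45

1 February 2022 is a Tuesday, so the first Sunday is February 6.
1 September 2022 is a Thursday, so Sundays fall on 4, 11, 18, 25; the last is September 25.
February 21, 2022 falls between 6 February and 25 September, so daylight saving is in effect and Ardkir Canton is at UTC−02:00.
20:15 Ardkir Canton + 2h = 22:15 UTC.
1 March 2022 is a Tuesday, so the first Monday is March 7 and the second is March 14.
1 November 2022 is a Tuesday, so the first Saturday is November 5 and the fourth is November 26.
At the standard offset (UTC+03:30), 22:15 UTC + 3h30m = 01:45 Zeltara Standard Time standard time (rolling into the next day, 22 February 2022).
Daylight saving runs 14 March – 26 November; the standard-time date in Zeltara Standard Time, February 22, 2022, is outside that window, so Zeltara Standard Time is on standard time at UTC+03:30.
22:15 UTC + 3h30m = 01:45 Zeltara Standard Time (rolling into the next day, 22 February 2022).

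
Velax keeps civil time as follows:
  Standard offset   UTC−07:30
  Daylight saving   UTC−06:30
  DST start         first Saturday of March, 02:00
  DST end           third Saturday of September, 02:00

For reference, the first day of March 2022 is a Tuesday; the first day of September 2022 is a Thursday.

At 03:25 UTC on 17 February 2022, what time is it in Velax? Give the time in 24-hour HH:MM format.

19:55

1 March 2022 is a Tuesday, so the first Saturday is March 5.
1 September 2022 is a Thursday, so the first Saturday is September 3 and the third is September 17.
At the standard offset (UTC−07:30), 03:25 UTC − 7h30m = 19:55 Velax standard time (rolling into the previous day, 16 February 2022).
Daylight saving runs 5 March – 17 September; the standard-time date in Velax, 16 February 2022, is outside that window, so Velax is on standard time at UTC−07:30.
03:25 UTC − 7h30m = 19:55 local (rolling into the previous day, 16 February 2022).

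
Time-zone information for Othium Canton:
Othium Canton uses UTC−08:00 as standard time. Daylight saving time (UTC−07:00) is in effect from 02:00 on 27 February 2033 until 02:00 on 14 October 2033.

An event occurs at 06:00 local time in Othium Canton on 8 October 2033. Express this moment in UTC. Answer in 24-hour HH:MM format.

13:00

Daylight saving runs 27 February – 14 October; 8 October 2033 is inside that window, so Othium Canton is at UTC−07:00.
06:00 local + 7h = 13:00 UTC.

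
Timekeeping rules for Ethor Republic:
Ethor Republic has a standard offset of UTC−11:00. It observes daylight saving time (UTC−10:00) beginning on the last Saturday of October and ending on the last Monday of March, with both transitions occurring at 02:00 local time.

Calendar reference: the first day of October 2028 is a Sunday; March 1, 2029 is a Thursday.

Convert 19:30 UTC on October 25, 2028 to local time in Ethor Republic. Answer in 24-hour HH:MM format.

08:30

1 October 2028 is a Sunday, so Saturdays fall on 7, 14, 21, 28; the last is October 28.
1 March 2029 is a Thursday, so Mondays fall on 5, 12, 19, 26; the last is March 26.
At the standard offset (UTC−11:00), 19:30 UTC − 11h = 08:30 Ethor Republic standard time.
The standard-time date in Ethor Republic, October 25, 2028, is outside the daylight-saving period (28 October 2028 – 26 March 2029), so Ethor Republic is on standard time, UTC−11:00.
19:30 UTC − 11h = 08:30 local.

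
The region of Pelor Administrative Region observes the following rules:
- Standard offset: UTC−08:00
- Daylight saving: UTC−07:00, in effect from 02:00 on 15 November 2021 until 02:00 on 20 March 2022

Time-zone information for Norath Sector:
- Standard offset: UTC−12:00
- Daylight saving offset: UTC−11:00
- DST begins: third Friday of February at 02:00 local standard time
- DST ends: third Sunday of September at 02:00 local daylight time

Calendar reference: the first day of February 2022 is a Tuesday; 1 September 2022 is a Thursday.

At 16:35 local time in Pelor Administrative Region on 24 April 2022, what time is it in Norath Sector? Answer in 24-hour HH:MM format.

13:35

24 April 2022 is outside the daylight-saving period (15 November 2021 – 20 March 2022), so Pelor Administrative Region is on standard time, UTC−08:00.
16:35 Pelor Administrative Region + 8h = 00:35 UTC (rolling into the next day, 25 April 2022).
1 February 2022 is a Tuesday, so the first Friday is February 4 and the third is February 18.
1 September 2022 is a Thursday, so the first Sunday is September 4 and the third is September 18.
At the standard offset (UTC−12:00), 00:35 UTC − 12h = 12:35 Norath Sector standard time (rolling into the previous day, 24 April 2022).
The standard-time date in Norath Sector, 24 April 2022, lies within the daylight-saving period (18 February – 18 September), so Norath Sector is on daylight time, UTC−11:00.
00:35 UTC − 11h = 13:35 Norath Sector (rolling into the previous day, 24 April 2022).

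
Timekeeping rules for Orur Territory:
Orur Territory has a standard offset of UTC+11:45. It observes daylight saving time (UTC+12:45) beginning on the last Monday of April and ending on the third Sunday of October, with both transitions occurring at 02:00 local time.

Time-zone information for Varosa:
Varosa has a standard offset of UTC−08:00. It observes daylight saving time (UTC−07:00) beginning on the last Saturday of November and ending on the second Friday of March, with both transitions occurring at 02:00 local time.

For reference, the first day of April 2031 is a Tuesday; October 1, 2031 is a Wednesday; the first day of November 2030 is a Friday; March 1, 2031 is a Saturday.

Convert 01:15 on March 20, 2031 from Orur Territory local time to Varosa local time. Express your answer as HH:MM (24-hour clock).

1 April 2031 is a Tuesday, so Mondays fall on 7, 14, 21, 28; the last is April 28.
1 October 2031 is a Wednesday, so the first Sunday is October 5 and the third is October 19.
Daylight saving runs 28 April – 19 October; March 20, 2031 is outside that window, so Orur Territory is on standard time at UTC+11:45.
01:15 Orur Territory − 11h45m = 13:30 UTC (rolling into the previous day, 19 March 2031).
1 November 2030 is a Friday, so Saturdays fall on 2, 9, 16, 23, 30; the last is November 30.
1 March 2031 is a Saturday, so the first Friday is March 7 and the second is March 14.
At the standard offset (UTC−08:00), 13:30 UTC − 8h = 05:30 Varosa standard time.
The standard-time date in Varosa, March 19, 2031, does not fall between 30 November 2030 and 14 March 2031, so daylight saving is not in effect and Varosa is at UTC−08:00.
13:30 UTC − 8h = 05:30 Varosa.

05:30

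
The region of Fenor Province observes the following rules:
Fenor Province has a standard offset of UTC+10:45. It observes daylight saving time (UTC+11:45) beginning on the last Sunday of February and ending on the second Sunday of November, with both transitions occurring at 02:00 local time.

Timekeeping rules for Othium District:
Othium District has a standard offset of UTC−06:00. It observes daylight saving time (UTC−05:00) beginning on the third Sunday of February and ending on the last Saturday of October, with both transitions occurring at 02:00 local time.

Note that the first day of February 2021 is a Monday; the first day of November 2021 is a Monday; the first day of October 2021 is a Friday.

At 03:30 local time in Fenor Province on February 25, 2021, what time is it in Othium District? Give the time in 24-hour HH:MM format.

11:45

1 February 2021 is a Monday, so Sundays fall on 7, 14, 21, 28; the last is February 28.
1 November 2021 is a Monday, so the first Sunday is November 7 and the second is November 14.
Daylight saving runs 28 February – 14 November; February 25, 2021 is outside that window, so Fenor Province is on standard time at UTC+10:45.
03:30 Fenor Province − 10h45m = 16:45 UTC (rolling into the previous day, 24 February 2021).
1 February 2021 is a Monday, so the first Sunday is February 7 and the third is February 21.
1 October 2021 is a Friday, so Saturdays fall on 2, 9, 16, 23, 30; the last is October 30.
At the standard offset (UTC−06:00), 16:45 UTC − 6h = 10:45 Othium District standard time.
The standard-time date in Othium District, February 24, 2021, lies within the daylight-saving period (21 February – 30 October), so Othium District is on daylight time, UTC−05:00.
16:45 UTC − 5h = 11:45 Othium District.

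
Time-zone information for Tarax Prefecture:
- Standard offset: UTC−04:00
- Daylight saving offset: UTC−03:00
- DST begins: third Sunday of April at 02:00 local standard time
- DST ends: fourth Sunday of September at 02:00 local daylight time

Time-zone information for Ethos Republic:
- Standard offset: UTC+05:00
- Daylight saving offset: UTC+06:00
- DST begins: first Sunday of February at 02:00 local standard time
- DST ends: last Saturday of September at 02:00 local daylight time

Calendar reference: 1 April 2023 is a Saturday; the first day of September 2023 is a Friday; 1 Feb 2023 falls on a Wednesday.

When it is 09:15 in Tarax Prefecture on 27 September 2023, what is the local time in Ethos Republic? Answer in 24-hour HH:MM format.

1 April 2023 is a Saturday, so the first Sunday is April 2 and the third is April 16.
1 September 2023 is a Friday, so the first Sunday is September 3 and the fourth is September 24.
27 September 2023 does not fall between 16 April and 24 September, so daylight saving is not in effect and Tarax Prefecture is at UTC−04:00.
09:15 Tarax Prefecture + 4h = 13:15 UTC.
1 February 2023 is a Wednesday, so the first Sunday is February 5.
1 September 2023 is a Friday, so Saturdays fall on 2, 9, 16, 23, 30; the last is September 30.
At the standard offset (UTC+05:00), 13:15 UTC + 5h = 18:15 Ethos Republic standard time.
Daylight saving runs 5 February – 30 September; the standard-time date in Ethos Republic, 27 September 2023, is inside that window, so Ethos Republic is at UTC+06:00.
13:15 UTC + 6h = 19:15 Ethos Republic.

19:15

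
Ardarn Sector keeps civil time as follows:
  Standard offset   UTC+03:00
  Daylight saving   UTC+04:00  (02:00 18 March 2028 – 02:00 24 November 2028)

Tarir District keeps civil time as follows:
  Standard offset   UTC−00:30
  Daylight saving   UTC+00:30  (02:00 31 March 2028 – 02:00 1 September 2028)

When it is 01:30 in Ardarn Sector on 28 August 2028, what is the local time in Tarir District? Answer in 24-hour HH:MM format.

22:00

28 August 2028 falls between 18 March and 24 November, so daylight saving is in effect and Ardarn Sector is at UTC+04:00.
01:30 Ardarn Sector − 4h = 21:30 UTC (rolling into the previous day, 27 August 2028).
At the standard offset (UTC−00:30), 21:30 UTC − 0h30m = 21:00 Tarir District standard time.
Daylight saving runs 31 March – 1 September; the standard-time date in Tarir District, 27 August 2028, is inside that window, so Tarir District is at UTC+00:30.
21:30 UTC + 0h30m = 22:00 Tarir District.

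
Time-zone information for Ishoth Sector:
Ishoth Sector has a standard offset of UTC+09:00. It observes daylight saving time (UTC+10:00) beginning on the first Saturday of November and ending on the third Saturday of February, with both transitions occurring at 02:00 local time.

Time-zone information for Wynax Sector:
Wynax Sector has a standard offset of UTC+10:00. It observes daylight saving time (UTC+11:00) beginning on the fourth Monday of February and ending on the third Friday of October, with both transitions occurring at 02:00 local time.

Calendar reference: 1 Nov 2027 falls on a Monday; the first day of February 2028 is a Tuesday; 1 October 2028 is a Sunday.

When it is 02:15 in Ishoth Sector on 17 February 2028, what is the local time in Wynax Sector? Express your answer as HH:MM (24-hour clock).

02:15

1 November 2027 is a Monday, so the first Saturday is November 6.
1 February 2028 is a Tuesday, so the first Saturday is February 5 and the third is February 19.
Daylight saving runs 6 November 2027 – 19 February 2028; 17 February 2028 is inside that window, so Ishoth Sector is at UTC+10:00.
02:15 Ishoth Sector − 10h = 16:15 UTC (rolling into the previous day, 16 February 2028).
1 February 2028 is a Tuesday, so the first Monday is February 7 and the fourth is February 28.
1 October 2028 is a Sunday, so the first Friday is October 6 and the third is October 20.
At the standard offset (UTC+10:00), 16:15 UTC + 10h = 02:15 Wynax Sector standard time (rolling into the next day, 17 February 2028).
The standard-time date in Wynax Sector, 17 February 2028, is outside the daylight-saving period (28 February – 20 October), so Wynax Sector is on standard time, UTC+10:00.
16:15 UTC + 10h = 02:15 Wynax Sector (rolling into the next day, 17 February 2028).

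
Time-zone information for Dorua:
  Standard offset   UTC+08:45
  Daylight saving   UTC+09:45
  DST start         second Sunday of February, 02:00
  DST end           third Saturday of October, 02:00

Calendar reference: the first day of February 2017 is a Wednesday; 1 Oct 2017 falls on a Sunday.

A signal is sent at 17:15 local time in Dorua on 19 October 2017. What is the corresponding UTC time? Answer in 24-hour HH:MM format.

1 February 2017 is a Wednesday, so the first Sunday is February 5 and the second is February 12.
1 October 2017 is a Sunday, so the first Saturday is October 7 and the third is October 21.
Daylight saving runs 12 February – 21 October; 19 October 2017 is inside that window, so Dorua is at UTC+09:45.
17:15 local − 9h45m = 07:30 UTC.

07:30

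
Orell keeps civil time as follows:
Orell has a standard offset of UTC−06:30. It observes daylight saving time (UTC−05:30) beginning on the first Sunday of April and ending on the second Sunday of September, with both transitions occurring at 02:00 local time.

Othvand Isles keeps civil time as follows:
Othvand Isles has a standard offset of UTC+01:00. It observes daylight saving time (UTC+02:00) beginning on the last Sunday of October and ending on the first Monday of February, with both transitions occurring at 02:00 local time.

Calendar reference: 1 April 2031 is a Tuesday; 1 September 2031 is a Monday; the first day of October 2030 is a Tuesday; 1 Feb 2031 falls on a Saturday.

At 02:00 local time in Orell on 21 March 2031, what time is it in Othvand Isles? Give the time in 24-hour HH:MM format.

1 April 2031 is a Tuesday, so the first Sunday is April 6.
1 September 2031 is a Monday, so the first Sunday is September 7 and the second is September 14.
Daylight saving runs 6 April – 14 September; 21 March 2031 is outside that window, so Orell is on standard time at UTC−06:30.
02:00 Orell + 6h30m = 08:30 UTC.
1 October 2030 is a Tuesday, so Sundays fall on 6, 13, 20, 27; the last is October 27.
1 February 2031 is a Saturday, so the first Monday is February 3.
At the standard offset (UTC+01:00), 08:30 UTC + 1h = 09:30 Othvand Isles standard time.
Daylight saving runs 27 October 2030 – 3 February 2031; the standard-time date in Othvand Isles, 21 March 2031, is outside that window, so Othvand Isles is on standard time at UTC+01:00.
08:30 UTC + 1h = 09:30 Othvand Isles.

09:30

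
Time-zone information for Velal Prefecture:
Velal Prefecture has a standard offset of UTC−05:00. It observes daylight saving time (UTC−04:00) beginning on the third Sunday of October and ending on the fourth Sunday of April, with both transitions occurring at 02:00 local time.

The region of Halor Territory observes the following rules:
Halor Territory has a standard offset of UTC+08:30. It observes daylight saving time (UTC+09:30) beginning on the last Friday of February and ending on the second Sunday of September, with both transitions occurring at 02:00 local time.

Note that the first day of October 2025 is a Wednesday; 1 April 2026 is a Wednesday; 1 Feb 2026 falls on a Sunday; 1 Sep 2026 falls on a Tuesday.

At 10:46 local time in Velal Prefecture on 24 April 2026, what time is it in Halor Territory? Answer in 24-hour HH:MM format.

1 October 2025 is a Wednesday, so the first Sunday is October 5 and the third is October 19.
1 April 2026 is a Wednesday, so the first Sunday is April 5 and the fourth is April 26.
Daylight saving runs 19 October 2025 – 26 April 2026; 24 April 2026 is inside that window, so Velal Prefecture is at UTC−04:00.
10:46 Velal Prefecture + 4h = 14:46 UTC.
1 February 2026 is a Sunday, so Fridays fall on 6, 13, 20, 27; the last is February 27.
1 September 2026 is a Tuesday, so the first Sunday is September 6 and the second is September 13.
At the standard offset (UTC+08:30), 14:46 UTC + 8h30m = 23:16 Halor Territory standard time.
Daylight saving runs 27 February – 13 September; the standard-time date in Halor Territory, 24 April 2026, is inside that window, so Halor Territory is at UTC+09:30.
14:46 UTC + 9h30m = 00:16 Halor Territory (rolling into the next day, 25 April 2026).

00:16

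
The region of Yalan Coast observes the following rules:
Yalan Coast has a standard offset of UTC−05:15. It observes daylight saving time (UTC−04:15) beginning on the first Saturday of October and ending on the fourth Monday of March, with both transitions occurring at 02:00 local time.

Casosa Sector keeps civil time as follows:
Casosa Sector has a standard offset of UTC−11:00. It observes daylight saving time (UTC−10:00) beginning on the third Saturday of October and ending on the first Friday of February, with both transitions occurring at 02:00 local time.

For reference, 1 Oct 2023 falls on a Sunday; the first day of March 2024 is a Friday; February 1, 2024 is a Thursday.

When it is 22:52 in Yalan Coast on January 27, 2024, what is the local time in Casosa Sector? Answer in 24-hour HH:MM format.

17:07

1 October 2023 is a Sunday, so the first Saturday is October 7.
1 March 2024 is a Friday, so the first Monday is March 4 and the fourth is March 25.
January 27, 2024 falls between 7 October 2023 and 25 March 2024, so daylight saving is in effect and Yalan Coast is at UTC−04:15.
22:52 Yalan Coast + 4h15m = 03:07 UTC (rolling into the next day, 28 January 2024).
1 October 2023 is a Sunday, so the first Saturday is October 7 and the third is October 21.
1 February 2024 is a Thursday, so the first Friday is February 2.
At the standard offset (UTC−11:00), 03:07 UTC − 11h = 16:07 Casosa Sector standard time (rolling into the previous day, 27 January 2024).
The standard-time date in Casosa Sector, January 27, 2024, falls between 21 October 2023 and 2 February 2024, so daylight saving is in effect and Casosa Sector is at UTC−10:00.
03:07 UTC − 10h = 17:07 Casosa Sector (rolling into the previous day, 27 January 2024).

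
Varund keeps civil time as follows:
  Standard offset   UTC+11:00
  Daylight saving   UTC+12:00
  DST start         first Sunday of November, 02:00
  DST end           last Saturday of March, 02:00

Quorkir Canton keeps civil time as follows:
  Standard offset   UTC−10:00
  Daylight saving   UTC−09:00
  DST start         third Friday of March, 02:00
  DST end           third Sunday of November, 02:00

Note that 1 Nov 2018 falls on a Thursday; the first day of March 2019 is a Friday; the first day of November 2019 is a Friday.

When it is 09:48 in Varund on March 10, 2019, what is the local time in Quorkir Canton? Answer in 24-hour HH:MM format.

11:48

1 November 2018 is a Thursday, so the first Sunday is November 4.
1 March 2019 is a Friday, so Saturdays fall on 2, 9, 16, 23, 30; the last is March 30.
March 10, 2019 lies within the daylight-saving period (4 November 2018 – 30 March 2019), so Varund is on daylight time, UTC+12:00.
09:48 Varund − 12h = 21:48 UTC (rolling into the previous day, 9 March 2019).
1 March 2019 is a Friday, so the first Friday is March 1 and the third is March 15.
1 November 2019 is a Friday, so the first Sunday is November 3 and the third is November 17.
At the standard offset (UTC−10:00), 21:48 UTC − 10h = 11:48 Quorkir Canton standard time.
Daylight saving runs 15 March – 17 November; the standard-time date in Quorkir Canton, March 9, 2019, is outside that window, so Quorkir Canton is on standard time at UTC−10:00.
21:48 UTC − 10h = 11:48 Quorkir Canton.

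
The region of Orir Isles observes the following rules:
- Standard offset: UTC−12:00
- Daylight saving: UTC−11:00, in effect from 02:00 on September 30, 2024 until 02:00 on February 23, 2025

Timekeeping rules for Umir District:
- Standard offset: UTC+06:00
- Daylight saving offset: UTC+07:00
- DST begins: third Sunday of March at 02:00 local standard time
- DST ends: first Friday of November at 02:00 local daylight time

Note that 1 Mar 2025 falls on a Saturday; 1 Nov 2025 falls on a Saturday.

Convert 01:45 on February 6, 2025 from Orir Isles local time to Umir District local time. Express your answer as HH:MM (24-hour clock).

February 6, 2025 falls between 30 September 2024 and 23 February 2025, so daylight saving is in effect and Orir Isles is at UTC−11:00.
01:45 Orir Isles + 11h = 12:45 UTC.
1 March 2025 is a Saturday, so the first Sunday is March 2 and the third is March 16.
1 November 2025 is a Saturday, so the first Friday is November 7.
At the standard offset (UTC+06:00), 12:45 UTC + 6h = 18:45 Umir District standard time.
The standard-time date in Umir District, February 6, 2025, does not fall between 16 March and 7 November, so daylight saving is not in effect and Umir District is at UTC+06:00.
12:45 UTC + 6h = 18:45 Umir District.

18:45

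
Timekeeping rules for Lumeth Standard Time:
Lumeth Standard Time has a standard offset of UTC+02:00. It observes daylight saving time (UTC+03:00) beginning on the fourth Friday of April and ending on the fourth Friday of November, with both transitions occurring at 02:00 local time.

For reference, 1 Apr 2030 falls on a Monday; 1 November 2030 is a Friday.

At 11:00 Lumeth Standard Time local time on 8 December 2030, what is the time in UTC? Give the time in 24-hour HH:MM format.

1 April 2030 is a Monday, so the first Friday is April 5 and the fourth is April 26.
1 November 2030 is a Friday, so the first Friday is November 1 and the fourth is November 22.
Daylight saving runs 26 April – 22 November; 8 December 2030 is outside that window, so Lumeth Standard Time is on standard time at UTC+02:00.
11:00 local − 2h = 09:00 UTC.

09:00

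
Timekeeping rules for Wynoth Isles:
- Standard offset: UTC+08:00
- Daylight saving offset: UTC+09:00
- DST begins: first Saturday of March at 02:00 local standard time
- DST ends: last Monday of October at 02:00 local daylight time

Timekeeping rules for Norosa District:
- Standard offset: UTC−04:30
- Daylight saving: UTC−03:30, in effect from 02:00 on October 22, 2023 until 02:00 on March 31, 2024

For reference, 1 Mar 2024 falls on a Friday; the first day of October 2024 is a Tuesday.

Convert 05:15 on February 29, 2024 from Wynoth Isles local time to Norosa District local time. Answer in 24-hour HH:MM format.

1 March 2024 is a Friday, so the first Saturday is March 2.
1 October 2024 is a Tuesday, so Mondays fall on 7, 14, 21, 28; the last is October 28.
February 29, 2024 is outside the daylight-saving period (2 March – 28 October), so Wynoth Isles is on standard time, UTC+08:00.
05:15 Wynoth Isles − 8h = 21:15 UTC (rolling into the previous day, 28 February 2024).
At the standard offset (UTC−04:30), 21:15 UTC − 4h30m = 16:45 Norosa District standard time.
Daylight saving runs 22 October 2023 – 31 March 2024; the standard-time date in Norosa District, February 28, 2024, is inside that window, so Norosa District is at UTC−03:30.
21:15 UTC − 3h30m = 17:45 Norosa District.

17:45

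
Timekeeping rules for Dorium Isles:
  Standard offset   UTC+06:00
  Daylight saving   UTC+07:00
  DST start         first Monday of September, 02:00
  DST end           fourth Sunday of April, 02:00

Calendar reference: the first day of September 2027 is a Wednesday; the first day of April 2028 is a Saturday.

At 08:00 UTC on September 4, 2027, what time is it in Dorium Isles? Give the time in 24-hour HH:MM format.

1 September 2027 is a Wednesday, so the first Monday is September 6.
1 April 2028 is a Saturday, so the first Sunday is April 2 and the fourth is April 23.
At the standard offset (UTC+06:00), 08:00 UTC + 6h = 14:00 Dorium Isles standard time.
The standard-time date in Dorium Isles, September 4, 2027, is outside the daylight-saving period (6 September 2027 – 23 April 2028), so Dorium Isles is on standard time, UTC+06:00.
08:00 UTC + 6h = 14:00 local.

14:00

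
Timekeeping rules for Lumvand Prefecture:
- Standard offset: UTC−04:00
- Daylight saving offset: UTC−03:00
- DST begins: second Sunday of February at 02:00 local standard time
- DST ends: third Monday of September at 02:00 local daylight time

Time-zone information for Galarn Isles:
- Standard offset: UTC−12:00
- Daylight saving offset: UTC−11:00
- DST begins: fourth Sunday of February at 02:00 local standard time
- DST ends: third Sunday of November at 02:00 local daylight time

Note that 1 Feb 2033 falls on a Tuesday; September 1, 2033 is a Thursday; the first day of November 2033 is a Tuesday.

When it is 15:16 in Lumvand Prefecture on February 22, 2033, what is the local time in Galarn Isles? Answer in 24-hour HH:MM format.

1 February 2033 is a Tuesday, so the first Sunday is February 6 and the second is February 13.
1 September 2033 is a Thursday, so the first Monday is September 5 and the third is September 19.
Daylight saving runs 13 February – 19 September; February 22, 2033 is inside that window, so Lumvand Prefecture is at UTC−03:00.
15:16 Lumvand Prefecture + 3h = 18:16 UTC.
1 February 2033 is a Tuesday, so the first Sunday is February 6 and the fourth is February 27.
1 November 2033 is a Tuesday, so the first Sunday is November 6 and the third is November 20.
At the standard offset (UTC−12:00), 18:16 UTC − 12h = 06:16 Galarn Isles standard time.
Daylight saving runs 27 February – 20 November; the standard-time date in Galarn Isles, February 22, 2033, is outside that window, so Galarn Isles is on standard time at UTC−12:00.
18:16 UTC − 12h = 06:16 Galarn Isles.

06:16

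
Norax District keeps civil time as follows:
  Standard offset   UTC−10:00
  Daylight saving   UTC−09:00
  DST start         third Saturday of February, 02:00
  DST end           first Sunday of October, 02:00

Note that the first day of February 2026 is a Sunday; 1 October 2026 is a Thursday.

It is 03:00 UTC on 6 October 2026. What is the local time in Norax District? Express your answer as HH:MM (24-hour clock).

17:00

1 February 2026 is a Sunday, so the first Saturday is February 7 and the third is February 21.
1 October 2026 is a Thursday, so the first Sunday is October 4.
At the standard offset (UTC−10:00), 03:00 UTC − 10h = 17:00 Norax District standard time (rolling into the previous day, 5 October 2026).
The standard-time date in Norax District, 5 October 2026, does not fall between 21 February and 4 October, so daylight saving is not in effect and Norax District is at UTC−10:00.
03:00 UTC − 10h = 17:00 local (rolling into the previous day, 5 October 2026).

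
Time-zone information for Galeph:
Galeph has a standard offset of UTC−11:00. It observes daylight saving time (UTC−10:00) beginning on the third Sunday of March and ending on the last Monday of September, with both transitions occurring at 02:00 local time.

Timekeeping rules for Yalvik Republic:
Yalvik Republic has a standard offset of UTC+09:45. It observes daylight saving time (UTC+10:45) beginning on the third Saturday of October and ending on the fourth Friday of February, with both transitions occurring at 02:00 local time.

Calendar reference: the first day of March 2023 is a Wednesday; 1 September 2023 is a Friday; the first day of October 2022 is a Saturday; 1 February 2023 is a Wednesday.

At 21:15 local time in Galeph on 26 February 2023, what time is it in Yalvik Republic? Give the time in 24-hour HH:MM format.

18:00

1 March 2023 is a Wednesday, so the first Sunday is March 5 and the third is March 19.
1 September 2023 is a Friday, so Mondays fall on 4, 11, 18, 25; the last is September 25.
Daylight saving runs 19 March – 25 September; 26 February 2023 is outside that window, so Galeph is on standard time at UTC−11:00.
21:15 Galeph + 11h = 08:15 UTC (rolling into the next day, 27 February 2023).
1 October 2022 is a Saturday, so the first Saturday is October 1 and the third is October 15.
1 February 2023 is a Wednesday, so the first Friday is February 3 and the fourth is February 24.
At the standard offset (UTC+09:45), 08:15 UTC + 9h45m = 18:00 Yalvik Republic standard time.
Daylight saving runs 15 October 2022 – 24 February 2023; the standard-time date in Yalvik Republic, 27 February 2023, is outside that window, so Yalvik Republic is on standard time at UTC+09:45.
08:15 UTC + 9h45m = 18:00 Yalvik Republic.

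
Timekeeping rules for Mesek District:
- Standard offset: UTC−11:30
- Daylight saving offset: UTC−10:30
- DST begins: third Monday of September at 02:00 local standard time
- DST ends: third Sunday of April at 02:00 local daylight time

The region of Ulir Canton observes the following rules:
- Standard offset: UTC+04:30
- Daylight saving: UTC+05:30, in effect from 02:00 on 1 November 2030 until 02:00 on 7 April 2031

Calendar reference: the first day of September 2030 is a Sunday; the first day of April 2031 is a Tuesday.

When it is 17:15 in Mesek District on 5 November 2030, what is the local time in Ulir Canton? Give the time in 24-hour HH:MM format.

1 September 2030 is a Sunday, so the first Monday is September 2 and the third is September 16.
1 April 2031 is a Tuesday, so the first Sunday is April 6 and the third is April 20.
Daylight saving runs 16 September 2030 – 20 April 2031; 5 November 2030 is inside that window, so Mesek District is at UTC−10:30.
17:15 Mesek District + 10h30m = 03:45 UTC (rolling into the next day, 6 November 2030).
At the standard offset (UTC+04:30), 03:45 UTC + 4h30m = 08:15 Ulir Canton standard time.
The standard-time date in Ulir Canton, 6 November 2030, falls between 1 November 2030 and 7 April 2031, so daylight saving is in effect and Ulir Canton is at UTC+05:30.
03:45 UTC + 5h30m = 09:15 Ulir Canton.

09:15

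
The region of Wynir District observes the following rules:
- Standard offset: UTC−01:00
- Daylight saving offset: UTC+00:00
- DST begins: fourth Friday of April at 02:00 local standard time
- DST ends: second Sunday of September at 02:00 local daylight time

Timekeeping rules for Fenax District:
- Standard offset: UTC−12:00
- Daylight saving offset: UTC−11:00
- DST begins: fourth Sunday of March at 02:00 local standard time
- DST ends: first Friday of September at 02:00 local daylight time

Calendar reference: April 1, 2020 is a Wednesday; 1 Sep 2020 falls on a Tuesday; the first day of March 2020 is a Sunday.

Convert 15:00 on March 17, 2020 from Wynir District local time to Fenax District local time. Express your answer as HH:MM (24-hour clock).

1 April 2020 is a Wednesday, so the first Friday is April 3 and the fourth is April 24.
1 September 2020 is a Tuesday, so the first Sunday is September 6 and the second is September 13.
March 17, 2020 does not fall between 24 April and 13 September, so daylight saving is not in effect and Wynir District is at UTC−01:00.
15:00 Wynir District + 1h = 16:00 UTC.
1 March 2020 is a Sunday, so the first Sunday is March 1 and the fourth is March 22.
1 September 2020 is a Tuesday, so the first Friday is September 4.
At the standard offset (UTC−12:00), 16:00 UTC − 12h = 04:00 Fenax District standard time.
The standard-time date in Fenax District, March 17, 2020, is outside the daylight-saving period (22 March – 4 September), so Fenax District is on standard time, UTC−12:00.
16:00 UTC − 12h = 04:00 Fenax District.

04:00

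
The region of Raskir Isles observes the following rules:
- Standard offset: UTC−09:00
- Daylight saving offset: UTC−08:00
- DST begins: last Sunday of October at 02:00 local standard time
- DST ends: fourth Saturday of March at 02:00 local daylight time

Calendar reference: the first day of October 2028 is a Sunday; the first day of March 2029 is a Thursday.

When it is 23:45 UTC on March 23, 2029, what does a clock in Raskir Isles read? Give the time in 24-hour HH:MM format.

15:45

1 October 2028 is a Sunday, so Sundays fall on 1, 8, 15, 22, 29; the last is October 29.
1 March 2029 is a Thursday, so the first Saturday is March 3 and the fourth is March 24.
At the standard offset (UTC−09:00), 23:45 UTC − 9h = 14:45 Raskir Isles standard time.
The standard-time date in Raskir Isles, March 23, 2029, falls between 29 October 2028 and 24 March 2029, so daylight saving is in effect and Raskir Isles is at UTC−08:00.
23:45 UTC − 8h = 15:45 local.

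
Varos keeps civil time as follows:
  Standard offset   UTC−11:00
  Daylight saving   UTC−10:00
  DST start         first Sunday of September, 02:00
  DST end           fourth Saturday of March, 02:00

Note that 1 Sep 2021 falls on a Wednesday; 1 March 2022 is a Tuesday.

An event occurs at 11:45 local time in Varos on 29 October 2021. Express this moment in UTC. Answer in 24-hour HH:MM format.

21:45

1 September 2021 is a Wednesday, so the first Sunday is September 5.
1 March 2022 is a Tuesday, so the first Saturday is March 5 and the fourth is March 26.
29 October 2021 falls between 5 September 2021 and 26 March 2022, so daylight saving is in effect and Varos is at UTC−10:00.
11:45 local + 10h = 21:45 UTC.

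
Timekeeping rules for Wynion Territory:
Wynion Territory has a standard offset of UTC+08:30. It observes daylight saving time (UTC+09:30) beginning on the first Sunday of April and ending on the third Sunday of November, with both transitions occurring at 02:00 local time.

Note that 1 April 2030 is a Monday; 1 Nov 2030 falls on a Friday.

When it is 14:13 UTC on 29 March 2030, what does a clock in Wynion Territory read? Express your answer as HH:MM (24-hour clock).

22:43

1 April 2030 is a Monday, so the first Sunday is April 7.
1 November 2030 is a Friday, so the first Sunday is November 3 and the third is November 17.
At the standard offset (UTC+08:30), 14:13 UTC + 8h30m = 22:43 Wynion Territory standard time.
The standard-time date in Wynion Territory, 29 March 2030, is outside the daylight-saving period (7 April – 17 November), so Wynion Territory is on standard time, UTC+08:30.
14:13 UTC + 8h30m = 22:43 local.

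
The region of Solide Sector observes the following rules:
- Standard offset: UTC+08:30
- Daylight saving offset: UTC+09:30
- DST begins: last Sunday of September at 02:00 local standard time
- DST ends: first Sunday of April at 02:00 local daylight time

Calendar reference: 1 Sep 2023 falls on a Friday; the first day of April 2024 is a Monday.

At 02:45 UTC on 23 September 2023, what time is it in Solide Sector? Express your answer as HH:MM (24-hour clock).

11:15

1 September 2023 is a Friday, so Sundays fall on 3, 10, 17, 24; the last is September 24.
1 April 2024 is a Monday, so the first Sunday is April 7.
At the standard offset (UTC+08:30), 02:45 UTC + 8h30m = 11:15 Solide Sector standard time.
Daylight saving runs 24 September 2023 – 7 April 2024; the standard-time date in Solide Sector, 23 September 2023, is outside that window, so Solide Sector is on standard time at UTC+08:30.
02:45 UTC + 8h30m = 11:15 local.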